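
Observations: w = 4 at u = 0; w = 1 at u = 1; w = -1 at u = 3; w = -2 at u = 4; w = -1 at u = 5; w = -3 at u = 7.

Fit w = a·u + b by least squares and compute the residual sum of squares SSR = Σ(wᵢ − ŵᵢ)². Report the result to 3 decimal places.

XᵀX·[a, b]ᵀ = Xᵀw reads: 100·a + 20·b = -36;  20·a + 6·b = -2.
Determinant 100·6 − 20² = 200.
a = ((-36)·6 − 20·(-2))/200 = -22/25; b = (100·(-2) − 20·(-36))/200 = 13/5.
Residuals: 7/5, -18/25, -24/25, -27/25, 4/5, 14/25; SSR = 138/25.

SSR = 5.520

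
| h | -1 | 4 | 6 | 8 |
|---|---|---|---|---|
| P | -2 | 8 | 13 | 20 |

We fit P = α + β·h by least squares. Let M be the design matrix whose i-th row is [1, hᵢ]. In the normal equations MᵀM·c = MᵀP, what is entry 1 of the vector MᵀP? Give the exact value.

39

Entry 1 ↔ basis 1, so (MᵀP)_{1} = Σᵢ Pᵢ = (1)·(-2) + (1)·(8) + (1)·(13) + (1)·(20) = 39.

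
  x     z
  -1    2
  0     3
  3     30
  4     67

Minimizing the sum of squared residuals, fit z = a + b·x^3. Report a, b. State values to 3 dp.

Sums needed: Σ1 = 4, Σx^3 = 90, Σx^3·x^3 = 4826.
Moment sums: Σz = 102, Σx^3·z = 5096.
det = 4·4826 − 90² = 11204.
a = (102·4826 − 90·5096)/11204 = 3; b = (4·5096 − 90·102)/11204 = 1.

a = 3.000, b = 1.000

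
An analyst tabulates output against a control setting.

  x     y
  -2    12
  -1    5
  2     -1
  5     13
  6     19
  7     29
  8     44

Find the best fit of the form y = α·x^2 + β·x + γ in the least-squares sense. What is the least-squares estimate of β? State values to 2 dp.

β = -3.19

Compute the Gram sums: Σx^2·x^2 = 8451, Σx^2·x = 1195, Σx^2 = 183, Σx·x = 183, Σx = 25, Σ1 = 7.
Moment sums: Σx^2·y = 5295, Σx·y = 703, Σy = 121.
Row-reducing yields α = 92964/88361, β = -281709/88361, γ = 7934/6797.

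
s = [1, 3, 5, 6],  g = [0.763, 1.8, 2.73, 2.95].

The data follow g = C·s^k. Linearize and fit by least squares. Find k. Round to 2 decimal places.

k = 0.77

Taking logs, ln g = k·ln s + ln C, so regress ln g on ln s.
Σln s = 4.4998, Σ(ln s)² = 7.0076, Σln g = 2.4034, Σln s·ln g = 4.2004.
Equations: 7.0076·k + 4.4998·ln C = 4.2004;  4.4998·k + 4·ln C = 2.4034.
Δ = 7.0076·4 − (4.4998)² = 7.7823; k = (4.2004·4 − 4.4998·2.4034)/7.7823 = 0.76931, ln C = (7.0076·2.4034 − 4.4998·4.2004)/7.7823 = -0.26458.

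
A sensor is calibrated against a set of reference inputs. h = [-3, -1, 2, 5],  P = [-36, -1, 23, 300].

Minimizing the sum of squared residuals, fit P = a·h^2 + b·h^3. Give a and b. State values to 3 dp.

Forming XᵀX = [[723, 2913]; [2913, 16419]] and XᵀP = [7267, 38657]ᵀ gives XᵀX·[a, b]ᵀ = XᵀP.
Δ = 723·16419 − 2913² = 3385368.
a = (7267·16419 − 2913·38657)/3385368 = 93181/47019; b = (723·38657 − 2913·7267)/3385368 = 31390/15673.

a = 1.982, b = 2.003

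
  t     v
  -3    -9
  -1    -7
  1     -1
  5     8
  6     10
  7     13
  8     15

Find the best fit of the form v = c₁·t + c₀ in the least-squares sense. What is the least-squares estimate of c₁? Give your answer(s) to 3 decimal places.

c₁ = 2.273

Setting ∂/∂c₁ … = 0 gives: 185·c₁ + 23·c₀ = 344;  23·c₁ + 7·c₀ = 29.
Determinant 185·7 − 23² = 766.
c₁ = (344·7 − 23·29)/766 = 1741/766; c₀ = (185·29 − 23·344)/766 = -2547/766.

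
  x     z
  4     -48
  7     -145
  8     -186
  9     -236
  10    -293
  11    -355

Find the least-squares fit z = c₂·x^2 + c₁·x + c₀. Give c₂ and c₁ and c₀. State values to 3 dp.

Forming MᵀM = [[37955, 3979, 431]; [3979, 431, 49]; [431, 49, 6]] and Mᵀz = [-111148, -11654, -1263]ᵀ gives MᵀM·[c₂, c₁, c₀]ᵀ = Mᵀz.
Row-reducing yields c₂ = -366/121, c₁ = 969/605, c₀ = -3811/605.

c₂ = -3.025, c₁ = 1.602, c₀ = -6.299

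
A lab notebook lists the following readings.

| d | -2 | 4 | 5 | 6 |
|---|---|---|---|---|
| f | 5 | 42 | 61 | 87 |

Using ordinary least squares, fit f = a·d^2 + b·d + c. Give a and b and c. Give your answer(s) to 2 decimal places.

With design matrix A, AᵀA = [[2193, 397, 81]; [397, 81, 13]; [81, 13, 4]] and Aᵀf = [5349, 985, 195]ᵀ.
Row-reducing yields a = 728/353, b = 687/353, c = 234/353.

a = 2.06, b = 1.95, c = 0.66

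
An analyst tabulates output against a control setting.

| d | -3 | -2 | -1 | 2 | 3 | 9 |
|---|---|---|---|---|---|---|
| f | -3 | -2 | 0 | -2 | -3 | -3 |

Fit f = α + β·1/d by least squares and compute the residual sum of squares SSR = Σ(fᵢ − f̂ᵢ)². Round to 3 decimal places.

SSR = 3.649

The normal system MᵀM·[α, β]ᵀ = Mᵀf is [[6, -8/9]; [-8/9, 281/162]]·[α, β]ᵀ = [-13, -1/3]ᵀ.
Δ = 6·(281/162) − (-8/9)² = 779/81.
α = ((-13)·(281/162) − (-8/9)·(-1/3))/(779/81) = -3701/1558; β = (6·(-1/3) − (-8/9)·(-13))/(779/81) = -1098/779.
Residuals: -1705/1558, -27/82, 1505/1558, 1683/1558, -241/1558, -729/1558; SSR = 5685/1558.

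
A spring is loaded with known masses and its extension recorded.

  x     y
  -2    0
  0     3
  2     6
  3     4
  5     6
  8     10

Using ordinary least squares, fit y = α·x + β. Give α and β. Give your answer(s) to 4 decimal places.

Sums needed: Σx·x = 106, Σx = 16, Σ1 = 6.
For Aᵀy: Σx·y = 134, Σy = 29.
AᵀA·[α, β]ᵀ = Aᵀy becomes [[106, 16]; [16, 6]]·[α, β]ᵀ = [134, 29]ᵀ.
det = 106·6 − 16² = 380.
α = (134·6 − 16·29)/380 = 17/19; β = (106·29 − 16·134)/380 = 93/38.

α = 0.8947, β = 2.4474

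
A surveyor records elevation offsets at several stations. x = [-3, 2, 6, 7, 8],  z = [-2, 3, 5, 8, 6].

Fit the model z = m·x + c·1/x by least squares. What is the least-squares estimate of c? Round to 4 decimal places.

Entries of MᵀM: Σx·x = 162, Σx·1/x = 5, Σ1/x·1/x = 11993/28224.
Moment sums: Σx·z = 146, Σ1/x·z = 137/28.
Eliminating c: (11993/28224)·(row 1) − 5·(row 2) gives (68737/1568)·m = (11993/28224)·146 − 5·(137/28) = 530249/14112, so m = 530249/618633.
Then c = ((137/28) − 5·(530249/618633))/(11993/28224) = 98224/68737.

c = 1.4290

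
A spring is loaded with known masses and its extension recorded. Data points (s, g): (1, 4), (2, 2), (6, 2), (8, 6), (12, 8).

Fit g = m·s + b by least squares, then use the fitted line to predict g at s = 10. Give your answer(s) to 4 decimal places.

ĝ = 6.2921

XᵀX·[m, b]ᵀ = Xᵀg reads: 249·m + 29·b = 164;  29·m + 5·b = 22.
Δ = 249·5 − 29² = 404.
m = (164·5 − 29·22)/404 = 91/202; b = (249·22 − 29·164)/404 = 361/202.
At s = 10: ĝ = (91/202)·(10) + (361/202)·(1) = 1271/202.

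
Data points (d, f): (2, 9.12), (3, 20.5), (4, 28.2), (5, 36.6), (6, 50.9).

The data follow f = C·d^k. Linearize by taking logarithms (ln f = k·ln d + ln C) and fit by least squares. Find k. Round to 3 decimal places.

k = 1.501

Taking logs, ln f = k·ln d + ln C, so regress ln f on ln d.
AᵀA = [[9.4099, 6.5793]; [6.5793, 5]], rhs = [22.3152, 16.1001]ᵀ  (here Σln d = 6.5793, Σ(ln d)² = 9.4099, Σln f = 16.1001, Σln d·ln f = 22.3152).
Solving (det = 3.7630): k = 1.50121, ln C = 1.24466.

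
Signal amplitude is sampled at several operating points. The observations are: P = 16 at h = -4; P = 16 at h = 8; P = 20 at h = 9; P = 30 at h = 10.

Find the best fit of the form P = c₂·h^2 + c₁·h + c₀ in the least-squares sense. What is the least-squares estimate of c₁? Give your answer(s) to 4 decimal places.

The normal system AᵀA·[c₂, c₁, c₀]ᵀ = AᵀP is [[20913, 2177, 261]; [2177, 261, 23]; [261, 23, 4]]·[c₂, c₁, c₀]ᵀ = [5900, 544, 82]ᵀ.
Solving the 3×3 system (Gaussian elimination) gives c₂ = 2172/4259, c₁ = -9010/4259, c₀ = -2606/4259.

c₁ = -2.1155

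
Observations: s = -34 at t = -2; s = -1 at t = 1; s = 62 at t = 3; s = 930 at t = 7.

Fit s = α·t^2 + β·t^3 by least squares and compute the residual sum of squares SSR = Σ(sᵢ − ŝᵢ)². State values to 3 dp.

SSR = 3.630

Forming MᵀM = [[2499, 17019]; [17019, 118443]] and Mᵀs = [45991, 320935]ᵀ gives MᵀM·[α, β]ᵀ = Mᵀs.
Determinant 2499·118443 − 17019² = 6342696.
α = (45991·118443 − 17019·320935)/6342696 = -611698/264279; β = (2499·320935 − 17019·45991)/6342696 = 803989/264279.
Residuals: -35594/88093, -152190/88093, 60959/88093, -5185/88093; SSR = 319794/88093.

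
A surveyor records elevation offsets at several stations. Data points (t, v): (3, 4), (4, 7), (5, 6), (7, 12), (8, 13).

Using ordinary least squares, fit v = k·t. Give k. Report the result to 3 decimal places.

MᵀM·[k]ᵀ = Mᵀv reads: 163·k = 258.
k = 258/163 = 1.58282.

k = 1.583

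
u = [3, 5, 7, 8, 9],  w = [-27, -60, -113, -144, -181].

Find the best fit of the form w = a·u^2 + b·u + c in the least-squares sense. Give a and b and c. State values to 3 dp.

Normal-equation sums: Σu^2·u^2 = 13764, Σu^2·u = 1736, Σu^2 = 228, Σu·u = 228, Σu = 32, Σ1 = 5.
And Σu^2·w = -31157, Σu·w = -3953, Σw = -525.
Normal equations: [[13764, 1736, 228]; [1736, 228, 32]; [228, 32, 5]]·[a, b, c]ᵀ = [-31157, -3953, -525]ᵀ.
Row-reducing yields a = -4115/1876, b = 1145/1876, c = -4166/469.

a = -2.193, b = 0.610, c = -8.883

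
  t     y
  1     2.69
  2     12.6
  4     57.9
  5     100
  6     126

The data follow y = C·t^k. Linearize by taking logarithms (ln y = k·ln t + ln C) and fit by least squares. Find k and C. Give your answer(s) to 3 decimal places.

k = 2.186, C = 2.740

Let Y = ln y. Fitting Y = k·ln t + ln C by least squares:
Σln t = 5.4806, Σ(ln t)² = 8.2030, Σln y = 17.0234, Σln t·ln y = 23.4600.
Normal system: [[8.2030, 5.4806]; [5.4806, 5]]·[k, ln C]ᵀ = [23.4600, 17.0234]ᵀ.
Δ = 8.2030·5 − (5.4806)² = 10.9774; k = (23.4600·5 − 5.4806·17.0234)/10.9774 = 2.18639, ln C = (8.2030·17.0234 − 5.4806·23.4600)/10.9774 = 1.00812, so C = exp(1.00812) = 2.74045.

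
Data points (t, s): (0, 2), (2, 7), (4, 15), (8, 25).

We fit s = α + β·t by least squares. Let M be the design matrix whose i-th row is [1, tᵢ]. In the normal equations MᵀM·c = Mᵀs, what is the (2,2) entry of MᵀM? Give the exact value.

84

Row 2 ↔ basis t, column 2 ↔ basis t, so (MᵀM)_{2,2} = Σᵢ (t)·(t) = (0)·(0) + (2)·(2) + (4)·(4) + (8)·(8) = 84.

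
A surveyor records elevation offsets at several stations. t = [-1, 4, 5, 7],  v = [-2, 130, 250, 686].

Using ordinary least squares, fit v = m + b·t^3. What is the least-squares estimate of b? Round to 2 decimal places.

b = 2.00

The normal system XᵀX·[m, b]ᵀ = Xᵀv is [[4, 531]; [531, 137371]]·[m, b]ᵀ = [1064, 274870]ᵀ.
Δ = 4·137371 − 531² = 267523.
m = (1064·137371 − 531·274870)/267523 = 206774/267523; b = (4·274870 − 531·1064)/267523 = 534496/267523.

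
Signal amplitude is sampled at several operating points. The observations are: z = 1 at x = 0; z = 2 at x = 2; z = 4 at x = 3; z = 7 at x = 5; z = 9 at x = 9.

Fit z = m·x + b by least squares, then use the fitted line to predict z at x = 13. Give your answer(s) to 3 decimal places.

ẑ = 13.368

Setting ∂/∂m … = 0 gives: 119·m + 19·b = 132;  19·m + 5·b = 23.
(Σx·x = 119, Σx = 19, Σ1 = 5, Σx·z = 132, Σz = 23.)
det = 119·5 − 19² = 234.
m = (132·5 − 19·23)/234 = 223/234; b = (119·23 − 19·132)/234 = 229/234.
At x = 13: ẑ = (223/234)·(13) + (229/234)·(1) = 1564/117.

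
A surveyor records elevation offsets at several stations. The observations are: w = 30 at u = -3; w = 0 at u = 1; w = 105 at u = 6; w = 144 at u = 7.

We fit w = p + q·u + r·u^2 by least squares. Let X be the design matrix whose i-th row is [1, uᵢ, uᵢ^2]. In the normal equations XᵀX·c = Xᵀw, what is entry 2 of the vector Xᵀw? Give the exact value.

1548

Entry 2 ↔ basis u, so (Xᵀw)_{2} = Σᵢ (u)·wᵢ = (-3)·(30) + (1)·(0) + (6)·(105) + (7)·(144) = 1548.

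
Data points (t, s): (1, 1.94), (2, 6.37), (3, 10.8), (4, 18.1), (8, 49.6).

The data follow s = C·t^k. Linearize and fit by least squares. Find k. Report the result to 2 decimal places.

Taking logs, ln s = k·ln t + ln C, so regress ln s on ln t.
Σln t = 5.2575, Σ(ln t)² = 7.9333, Σln s = 11.6937, Σln t·ln s = 16.0303.
Equations: 7.9333·k + 5.2575·ln C = 16.0303;  5.2575·k + 5·ln C = 11.6937.
Solving (det = 12.0252): k = 1.55273, ln C = 0.70605.

k = 1.55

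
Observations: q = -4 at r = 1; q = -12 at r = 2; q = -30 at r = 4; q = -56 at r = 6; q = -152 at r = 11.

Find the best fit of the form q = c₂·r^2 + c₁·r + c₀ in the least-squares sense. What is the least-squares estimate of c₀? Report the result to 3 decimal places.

c₀ = 0.548

Entries of XᵀX: Σr^2·r^2 = 16210, Σr^2·r = 1620, Σr^2 = 178, Σr·r = 178, Σr = 24, Σ1 = 5.
And Σr^2·q = -20940, Σr·q = -2156, Σq = -254.
Normal equations: [[16210, 1620, 178]; [1620, 178, 24]; [178, 24, 5]]·[c₂, c₁, c₀]ᵀ = [-20940, -2156, -254]ᵀ.
Row-reducing yields c₂ = -37444/42367, c₁ = -175514/42367, c₀ = 23230/42367.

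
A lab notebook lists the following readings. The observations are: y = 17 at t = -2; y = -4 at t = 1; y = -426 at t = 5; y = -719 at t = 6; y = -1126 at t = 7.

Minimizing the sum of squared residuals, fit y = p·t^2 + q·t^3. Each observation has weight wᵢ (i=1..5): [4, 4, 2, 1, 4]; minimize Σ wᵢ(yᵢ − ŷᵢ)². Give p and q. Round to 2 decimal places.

p = -1.96, q = -3.00

Setting ∂/∂p … = 0 gives: 12218·p + 81130·q = -267624;  81130·p + 548762·q = -1807236.
Eliminating q: 548762·(row 1) − 81130·(row 2) gives 122697216·p = 548762·(-267624) − 81130·(-1807236) = -240824808, so p = -3344789/1704128.
Then q = ((-1807236) − 81130·(-3344789/1704128))/548762 = -5117699/1704128.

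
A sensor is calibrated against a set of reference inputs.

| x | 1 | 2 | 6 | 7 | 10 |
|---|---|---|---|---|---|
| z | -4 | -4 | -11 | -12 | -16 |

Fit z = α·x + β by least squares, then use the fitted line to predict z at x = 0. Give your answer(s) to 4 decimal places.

Compute the Gram sums: Σx·x = 190, Σx = 26, Σ1 = 5.
And Σx·z = -322, Σz = -47.
So MᵀM·[α, β]ᵀ = Mᵀz: [[190, 26]; [26, 5]]·[α, β]ᵀ = [-322, -47]ᵀ.
Δ = 190·5 − 26² = 274.
α = ((-322)·5 − 26·(-47))/274 = -194/137; β = (190·(-47) − 26·(-322))/274 = -279/137.
At x = 0: ẑ = (-194/137)·(0) + (-279/137)·(1) = -279/137.

ẑ = -2.0365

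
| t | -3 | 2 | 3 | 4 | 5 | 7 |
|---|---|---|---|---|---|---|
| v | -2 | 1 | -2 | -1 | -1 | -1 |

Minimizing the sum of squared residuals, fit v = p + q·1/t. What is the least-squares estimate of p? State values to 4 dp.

p = -1.4599

The normal system XᵀX·[p, q]ᵀ = Xᵀv is [[6, 153/140]; [153/140, 104981/176400]]·[p, q]ᵀ = [-6, -13/140]ᵀ.
Eliminating q: (104981/176400)·(row 1) − (153/140)·(row 2) gives (27947/11760)·p = (104981/176400)·(-6) − (153/140)·(-13/140) = -40799/11760, so p = -40799/27947.
Then q = ((-13/140) − (153/140)·(-40799/27947))/(104981/176400) = 70560/27947.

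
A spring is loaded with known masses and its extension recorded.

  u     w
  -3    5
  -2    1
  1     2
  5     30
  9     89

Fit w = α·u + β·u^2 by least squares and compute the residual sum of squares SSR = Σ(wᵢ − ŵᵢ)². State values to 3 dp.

Normal-equation sums: Σu·u = 120, Σu·u^2 = 820, Σu^2·u^2 = 7284.
For Xᵀw: Σu·w = 936, Σu^2·w = 8010.
XᵀX·[α, β]ᵀ = Xᵀw becomes [[120, 820]; [820, 7284]]·[α, β]ᵀ = [936, 8010]ᵀ.
det = 120·7284 − 820² = 201680.
α = (936·7284 − 820·8010)/201680 = 31203/25210; β = (120·8010 − 820·936)/201680 = 2421/2521.
Residuals: 1769/25210, -4612/12605, -4993/25210, -993/5042, 1853/25210; SSR = 2801/12605.

SSR = 0.222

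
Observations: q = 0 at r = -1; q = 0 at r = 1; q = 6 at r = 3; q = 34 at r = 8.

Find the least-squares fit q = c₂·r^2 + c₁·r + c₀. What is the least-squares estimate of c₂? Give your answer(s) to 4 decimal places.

c₂ = 0.4742

From the data, Σr^2·r^2 = 4179, Σr^2·r = 539, Σr^2 = 75, Σr·r = 75, Σr = 11, Σ1 = 4.
Moment sums: Σr^2·q = 2230, Σr·q = 290, Σq = 40.
So AᵀA·[c₂, c₁, c₀]ᵀ = Aᵀq: [[4179, 539, 75]; [539, 75, 11]; [75, 11, 4]]·[c₂, c₁, c₀]ᵀ = [2230, 290, 40]ᵀ.
Inverting the 3×3 Gram matrix, [c₂, c₁, c₀]ᵀ = [6335/13358, 6625/13358, -1710/6679]ᵀ.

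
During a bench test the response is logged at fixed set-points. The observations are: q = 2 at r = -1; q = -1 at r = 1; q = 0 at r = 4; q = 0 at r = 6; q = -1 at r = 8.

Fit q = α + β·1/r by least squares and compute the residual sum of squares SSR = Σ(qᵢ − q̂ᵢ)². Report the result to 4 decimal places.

Setting ∂/∂α … = 0 gives: 5·α + (13/24)·β = 0;  (13/24)·α + (1213/576)·β = -25/8.
Eliminating β: (1213/576)·(row 1) − (13/24)·(row 2) gives (737/72)·α = (1213/576)·0 − (13/24)·(-25/8) = 325/192, so α = 975/5896.
Then β = ((-25/8) − (13/24)·(975/5896))/(1213/576) = -1125/737.
Residuals: 1817/5896, 2129/5896, 1275/5896, 525/5896, -2873/2948; SSR = 7251/5896.

SSR = 1.2298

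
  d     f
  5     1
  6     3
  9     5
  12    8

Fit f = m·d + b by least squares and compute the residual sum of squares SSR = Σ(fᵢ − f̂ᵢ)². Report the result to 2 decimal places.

Sums needed: Σd·d = 286, Σd = 32, Σ1 = 4.
For Xᵀf: Σd·f = 164, Σf = 17.
So XᵀX·[m, b]ᵀ = Xᵀf: [[286, 32]; [32, 4]]·[m, b]ᵀ = [164, 17]ᵀ.
Eliminating b: 4·(row 1) − 32·(row 2) gives 120·m = 4·164 − 32·17 = 112, so m = 14/15.
Then b = (17 − 32·(14/15))/4 = -193/60.
Residuals: -9/20, 37/60, -11/60, 1/60; SSR = 37/60.

SSR = 0.62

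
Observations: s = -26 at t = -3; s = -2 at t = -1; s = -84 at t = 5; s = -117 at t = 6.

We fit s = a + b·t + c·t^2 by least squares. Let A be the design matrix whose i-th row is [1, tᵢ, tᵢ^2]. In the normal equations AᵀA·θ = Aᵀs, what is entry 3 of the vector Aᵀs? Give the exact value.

Entry 3 ↔ basis t^2, so (Aᵀs)_{3} = Σᵢ (t^2)·sᵢ = (9)·(-26) + (1)·(-2) + (25)·(-84) + (36)·(-117) = -6548.

-6548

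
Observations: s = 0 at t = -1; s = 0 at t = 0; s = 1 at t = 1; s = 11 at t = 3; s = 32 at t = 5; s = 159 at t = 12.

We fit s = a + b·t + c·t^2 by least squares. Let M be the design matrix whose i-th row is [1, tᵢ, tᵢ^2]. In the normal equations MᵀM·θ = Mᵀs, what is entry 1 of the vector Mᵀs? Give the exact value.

Entry 1 ↔ basis 1, so (Mᵀs)_{1} = Σᵢ sᵢ = (1)·(0) + (1)·(0) + (1)·(1) + (1)·(11) + (1)·(32) + (1)·(159) = 203.

203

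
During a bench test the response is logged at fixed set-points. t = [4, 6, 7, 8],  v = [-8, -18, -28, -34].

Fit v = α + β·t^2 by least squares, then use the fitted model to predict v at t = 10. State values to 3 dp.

v̂ = -54.808

With design matrix M, MᵀM = [[4, 165]; [165, 8049]] and Mᵀv = [-88, -4324]ᵀ.
Eliminating β: 8049·(row 1) − 165·(row 2) gives 4971·α = 8049·(-88) − 165·(-4324) = 5148, so α = 1716/1657.
Then β = ((-4324) − 165·(1716/1657))/8049 = -2776/4971.
At t = 10: v̂ = (1716/1657)·(1) + (-2776/4971)·(100) = -272452/4971.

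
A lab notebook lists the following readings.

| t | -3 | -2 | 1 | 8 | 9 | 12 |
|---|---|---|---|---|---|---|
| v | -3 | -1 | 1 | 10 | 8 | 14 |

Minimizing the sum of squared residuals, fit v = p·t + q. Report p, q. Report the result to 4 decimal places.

p = 1.0620, q = 0.4082

From the data, Σt·t = 303, Σt = 25, Σ1 = 6.
Moment sums: Σt·v = 332, Σv = 29.
det = 303·6 − 25² = 1193.
p = (332·6 − 25·29)/1193 = 1267/1193; q = (303·29 − 25·332)/1193 = 487/1193.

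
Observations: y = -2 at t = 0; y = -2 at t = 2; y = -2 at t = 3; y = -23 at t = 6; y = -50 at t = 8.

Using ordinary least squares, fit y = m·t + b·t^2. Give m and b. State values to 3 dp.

Forming XᵀX = [[113, 763]; [763, 5489]] and Xᵀy = [-548, -4054]ᵀ gives XᵀX·[m, b]ᵀ = Xᵀy.
Determinant 113·5489 − 763² = 38088.
m = ((-548)·5489 − 763·(-4054))/38088 = 4735/2116; b = (113·(-4054) − 763·(-548))/38088 = -2221/2116.

m = 2.238, b = -1.050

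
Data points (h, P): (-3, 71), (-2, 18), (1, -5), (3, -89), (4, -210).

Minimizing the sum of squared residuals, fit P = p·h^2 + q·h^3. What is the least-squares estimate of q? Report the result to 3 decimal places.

The normal system XᵀX·[p, q]ᵀ = XᵀP is [[435, 993]; [993, 5619]]·[p, q]ᵀ = [-3455, -17909]ᵀ.
det = 435·5619 − 993² = 1458216.
p = ((-3455)·5619 − 993·(-17909))/1458216 = -22639/20253; q = (435·(-17909) − 993·(-3455))/1458216 = -60550/20253.

q = -2.990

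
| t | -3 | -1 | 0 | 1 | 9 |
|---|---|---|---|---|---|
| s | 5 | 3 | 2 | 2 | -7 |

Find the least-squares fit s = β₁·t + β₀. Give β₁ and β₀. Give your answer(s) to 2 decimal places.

From the data, Σt·t = 92, Σt = 6, Σ1 = 5.
For Aᵀs: Σt·s = -79, Σs = 5.
Eliminating β₀: 5·(row 1) − 6·(row 2) gives 424·β₁ = 5·(-79) − 6·5 = -425, so β₁ = -425/424.
Then β₀ = (5 − 6·(-425/424))/5 = 467/212.

β₁ = -1.00, β₀ = 2.20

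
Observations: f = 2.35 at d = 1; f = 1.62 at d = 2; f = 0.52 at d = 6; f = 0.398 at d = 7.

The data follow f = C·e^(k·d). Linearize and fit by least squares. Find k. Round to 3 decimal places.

k = -0.292

Taking logs, ln f = k·d + ln C, so regress ln f on d.
Σd = 16.0000, Σ(d)² = 90.0000, Σln f = -0.2384, Σd·ln f = -8.5534.
Normal system: [[90.0000, 16.0000]; [16.0000, 4]]·[k, ln C]ᵀ = [-8.5534, -0.2384]ᵀ.
Δ = 90.0000·4 − (16.0000)² = 104.0000; k = (-8.5534·4 − 16.0000·-0.2384)/104.0000 = -0.29230, ln C = (90.0000·-0.2384 − 16.0000·-8.5534)/104.0000 = 1.10961.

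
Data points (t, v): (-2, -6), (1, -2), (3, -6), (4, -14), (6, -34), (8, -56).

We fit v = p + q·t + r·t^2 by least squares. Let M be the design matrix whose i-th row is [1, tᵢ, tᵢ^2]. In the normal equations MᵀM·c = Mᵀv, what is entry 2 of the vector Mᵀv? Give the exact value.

Entry 2 ↔ basis t, so (Mᵀv)_{2} = Σᵢ (t)·vᵢ = (-2)·(-6) + (1)·(-2) + (3)·(-6) + (4)·(-14) + (6)·(-34) + (8)·(-56) = -716.

-716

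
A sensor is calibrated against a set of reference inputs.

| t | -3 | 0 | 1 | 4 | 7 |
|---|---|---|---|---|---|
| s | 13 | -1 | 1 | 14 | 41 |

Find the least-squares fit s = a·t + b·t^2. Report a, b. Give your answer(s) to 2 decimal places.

Entries of XᵀX: Σt·t = 75, Σt·t^2 = 381, Σt^2·t^2 = 2739.
For Xᵀs: Σt·s = 305, Σt^2·s = 2351.
XᵀX·[a, b]ᵀ = Xᵀs becomes [[75, 381]; [381, 2739]]·[a, b]ᵀ = [305, 2351]ᵀ.
det = 75·2739 − 381² = 60264.
a = (305·2739 − 381·2351)/60264 = -838/837; b = (75·2351 − 381·305)/60264 = 835/837.

a = -1.00, b = 1.00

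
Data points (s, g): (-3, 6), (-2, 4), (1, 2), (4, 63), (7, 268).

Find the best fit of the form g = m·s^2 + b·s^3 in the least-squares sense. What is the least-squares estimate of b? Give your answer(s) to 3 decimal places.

b = 0.488

Compute the Gram sums: Σs^2·s^2 = 2755, Σs^2·s^3 = 17557, Σs^3·s^3 = 122539.
And Σs^2·g = 14212, Σs^3·g = 95764.
So MᵀM·[m, b]ᵀ = Mᵀg: [[2755, 17557]; [17557, 122539]]·[m, b]ᵀ = [14212, 95764]ᵀ.
Δ = 2755·122539 − 17557² = 29346696.
m = (14212·122539 − 17557·95764)/29346696 = 2508155/1222779; b = (2755·95764 − 17557·14212)/29346696 = 596239/1222779.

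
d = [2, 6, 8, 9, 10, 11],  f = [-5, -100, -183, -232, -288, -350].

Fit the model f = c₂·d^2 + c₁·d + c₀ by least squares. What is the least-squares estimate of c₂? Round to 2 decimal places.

c₂ = -2.91

Compute the Gram sums: Σd^2·d^2 = 36610, Σd^2·d = 3796, Σd^2 = 406, Σd·d = 406, Σd = 46, Σ1 = 6.
Moment sums: Σd^2·f = -105274, Σd·f = -10892, Σf = -1158.
Solving the 3×3 system (Gaussian elimination) gives c₂ = -8893/3057, c₁ = -7492/15285, c₀ = 38744/5095.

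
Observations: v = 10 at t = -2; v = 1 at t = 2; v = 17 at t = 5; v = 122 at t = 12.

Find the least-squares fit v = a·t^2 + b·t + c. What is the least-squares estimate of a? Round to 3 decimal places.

a = 1.008

Entries of AᵀA: Σt^2·t^2 = 21393, Σt^2·t = 1853, Σt^2 = 177, Σt·t = 177, Σt = 17, Σ1 = 4.
Moment sums: Σt^2·v = 18037, Σt·v = 1531, Σv = 150.
Inverting the 3×3 Gram matrix, [a, b, c]ᵀ = [8595/8524, -17611/8524, 3542/2131]ᵀ.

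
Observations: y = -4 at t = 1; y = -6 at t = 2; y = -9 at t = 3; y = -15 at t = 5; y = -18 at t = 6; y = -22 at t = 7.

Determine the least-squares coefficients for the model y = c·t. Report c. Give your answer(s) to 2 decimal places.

Setting ∂/∂c … = 0 gives: 124·c = -380.
Hence c = -380 / 124 ≈ -3.06452.

c = -3.06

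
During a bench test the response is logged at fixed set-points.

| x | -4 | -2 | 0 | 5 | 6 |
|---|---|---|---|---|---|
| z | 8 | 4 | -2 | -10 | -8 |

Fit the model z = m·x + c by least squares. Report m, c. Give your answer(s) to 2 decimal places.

m = -1.71, c = 0.11

MᵀM·[m, c]ᵀ = Mᵀz reads: 81·m + 5·c = -138;  5·m + 5·c = -8.
(Σx·x = 81, Σx = 5, Σ1 = 5, Σx·z = -138, Σz = -8.)
Eliminating c: 5·(row 1) − 5·(row 2) gives 380·m = 5·(-138) − 5·(-8) = -650, so m = -65/38.
Then c = ((-8) − 5·(-65/38))/5 = 21/190.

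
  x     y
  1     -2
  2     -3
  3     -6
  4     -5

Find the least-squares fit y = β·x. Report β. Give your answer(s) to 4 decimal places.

Forming MᵀM = [[30]] and Mᵀy = [-46]ᵀ gives MᵀM·[β]ᵀ = Mᵀy.
β = (-46)/30 = -1.53333.

β = -1.5333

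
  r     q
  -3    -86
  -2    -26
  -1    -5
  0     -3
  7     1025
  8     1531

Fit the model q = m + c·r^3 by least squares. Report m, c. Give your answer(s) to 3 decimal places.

m = -3.037, c = 2.997

XᵀX·[m, c]ᵀ = Xᵀq reads: 6·m + 819·c = 2436;  819·m + 380587·c = 1137982.
det = 6·380587 − 819² = 1612761.
m = (2436·380587 − 819·1137982)/1612761 = -1632442/537587; c = (6·1137982 − 819·2436)/1612761 = 1610936/537587.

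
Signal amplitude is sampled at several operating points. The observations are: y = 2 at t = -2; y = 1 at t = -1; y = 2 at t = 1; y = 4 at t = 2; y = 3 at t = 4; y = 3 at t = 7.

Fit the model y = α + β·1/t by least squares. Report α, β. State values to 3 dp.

α = 2.444, β = 0.859

Compute the Gram sums: Σ1 = 6, Σ1/t = 11/28, Σ1/t·1/t = 2025/784.
Moment sums: Σy = 15, Σ1/t·y = 89/28.
Eliminating β: (2025/784)·(row 1) − (11/28)·(row 2) gives (12029/784)·α = (2025/784)·15 − (11/28)·(89/28) = 7349/196, so α = 29396/12029.
Then β = ((89/28) − (11/28)·(29396/12029))/(2025/784) = 10332/12029.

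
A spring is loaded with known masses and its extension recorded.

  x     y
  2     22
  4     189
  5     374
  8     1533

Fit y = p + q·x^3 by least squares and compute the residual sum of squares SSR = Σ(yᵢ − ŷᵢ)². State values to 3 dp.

Sums needed: Σ1 = 4, Σx^3 = 709, Σx^3·x^3 = 281929.
For Mᵀy: Σy = 2118, Σx^3·y = 843918.
Normal equations: [[4, 709]; [709, 281929]]·[p, q]ᵀ = [2118, 843918]ᵀ.
Eliminating q: 281929·(row 1) − 709·(row 2) gives 625035·p = 281929·2118 − 709·843918 = -1212240, so p = -80816/41669.
Then q = (843918 − 709·(-80816/41669))/281929 = 124934/41669.
Residuals: -1938/41669, -39519/41669, 48272/41669, -6815/41669; SSR = 94606/41669.

SSR = 2.270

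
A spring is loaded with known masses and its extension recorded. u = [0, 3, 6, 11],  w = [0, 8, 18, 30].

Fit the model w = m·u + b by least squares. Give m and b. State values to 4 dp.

m = 2.7576, b = 0.2121

The normal system MᵀM·[m, b]ᵀ = Mᵀw is [[166, 20]; [20, 4]]·[m, b]ᵀ = [462, 56]ᵀ.
Eliminating b: 4·(row 1) − 20·(row 2) gives 264·m = 4·462 − 20·56 = 728, so m = 91/33.
Then b = (56 − 20·(91/33))/4 = 7/33.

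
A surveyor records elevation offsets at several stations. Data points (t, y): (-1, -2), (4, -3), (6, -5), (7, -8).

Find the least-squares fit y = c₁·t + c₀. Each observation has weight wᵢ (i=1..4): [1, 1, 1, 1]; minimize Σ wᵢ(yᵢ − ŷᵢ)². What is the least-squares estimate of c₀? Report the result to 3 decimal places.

c₀ = -1.974

Normal-equation sums: Σwᵢ·t·t = 102, Σwᵢ·t = 16, Σwᵢ·1 = 4.
And Σwᵢ·t·y = -96, Σwᵢ·y = -18.
AᵀWA·[c₁, c₀]ᵀ = AᵀWy becomes [[102, 16]; [16, 4]]·[c₁, c₀]ᵀ = [-96, -18]ᵀ.
Eliminating c₀: 4·(row 1) − 16·(row 2) gives 152·c₁ = 4·(-96) − 16·(-18) = -96, so c₁ = -12/19.
Then c₀ = ((-18) − 16·(-12/19))/4 = -75/38.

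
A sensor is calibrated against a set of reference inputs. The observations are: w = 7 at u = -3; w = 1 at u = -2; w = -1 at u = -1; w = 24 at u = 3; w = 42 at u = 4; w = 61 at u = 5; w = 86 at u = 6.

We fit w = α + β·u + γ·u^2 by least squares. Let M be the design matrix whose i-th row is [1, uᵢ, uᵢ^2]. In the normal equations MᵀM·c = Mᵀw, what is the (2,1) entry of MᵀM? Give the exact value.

12

Row 2 ↔ basis u, column 1 ↔ basis 1, so (MᵀM)_{2,1} = Σᵢ u = (-3)·(1) + (-2)·(1) + (-1)·(1) + (3)·(1) + (4)·(1) + (5)·(1) + (6)·(1) = 12.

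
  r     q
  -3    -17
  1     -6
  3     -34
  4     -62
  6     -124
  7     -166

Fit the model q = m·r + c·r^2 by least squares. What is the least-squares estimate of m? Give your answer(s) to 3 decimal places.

Compute the Gram sums: Σr·r = 120, Σr·r^2 = 624, Σr^2·r^2 = 4116.
And Σr·q = -2211, Σr^2·q = -14055.
So MᵀM·[m, c]ᵀ = Mᵀq: [[120, 624]; [624, 4116]]·[m, c]ᵀ = [-2211, -14055]ᵀ.
det = 120·4116 − 624² = 104544.
m = ((-2211)·4116 − 624·(-14055))/104544 = -3057/968; c = (120·(-14055) − 624·(-2211))/104544 = -1421/484.

m = -3.158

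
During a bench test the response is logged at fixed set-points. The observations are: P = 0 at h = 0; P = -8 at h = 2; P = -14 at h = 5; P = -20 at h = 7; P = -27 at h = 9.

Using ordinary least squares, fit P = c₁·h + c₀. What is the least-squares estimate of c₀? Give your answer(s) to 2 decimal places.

Forming AᵀA = [[159, 23]; [23, 5]] and AᵀP = [-469, -69]ᵀ gives AᵀA·[c₁, c₀]ᵀ = AᵀP.
Δ = 159·5 − 23² = 266.
c₁ = ((-469)·5 − 23·(-69))/266 = -379/133; c₀ = (159·(-69) − 23·(-469))/266 = -92/133.

c₀ = -0.69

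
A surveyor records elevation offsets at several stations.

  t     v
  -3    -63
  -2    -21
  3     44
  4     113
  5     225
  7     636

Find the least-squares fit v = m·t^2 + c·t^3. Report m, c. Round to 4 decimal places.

m = -1.0036, c = 1.9984

The normal system AᵀA·[m, c]ᵀ = Aᵀv is [[3460, 20924]; [20924, 138892]]·[m, c]ᵀ = [38342, 256562]ᵀ.
Δ = 3460·138892 − 20924² = 42752544.
m = (38342·138892 − 20924·256562)/42752544 = -2681639/2672034; c = (3460·256562 − 20924·38342)/42752544 = 2669891/1336017.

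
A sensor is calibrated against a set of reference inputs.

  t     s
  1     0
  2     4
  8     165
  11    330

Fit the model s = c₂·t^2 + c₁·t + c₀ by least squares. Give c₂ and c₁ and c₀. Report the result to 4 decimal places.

c₂ = 3.1492, c₁ = -4.7518, c₀ = 1.2997

With design matrix M, MᵀM = [[18754, 1852, 190]; [1852, 190, 22]; [190, 22, 4]] and Mᵀs = [50506, 4958, 499]ᵀ.
Solving the 3×3 system (Gaussian elimination) gives c₂ = 21049/6684, c₁ = -10587/2228, c₀ = 8687/6684.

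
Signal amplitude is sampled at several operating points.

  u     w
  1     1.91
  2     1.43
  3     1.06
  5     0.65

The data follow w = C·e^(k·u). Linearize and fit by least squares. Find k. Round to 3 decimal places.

Linearized form: ln w = k·u + ln C. From the 4 transformed points,
AᵀA = [[39.0000, 11.0000]; [11.0000, 4]], rhs = [-0.6167, 0.6323]ᵀ  (here Σu = 11.0000, Σ(u)² = 39.0000, Σln w = 0.6323, Σu·ln w = -0.6167).
Solving (det = 35.0000): k = -0.26919, ln C = 0.89833.

k = -0.269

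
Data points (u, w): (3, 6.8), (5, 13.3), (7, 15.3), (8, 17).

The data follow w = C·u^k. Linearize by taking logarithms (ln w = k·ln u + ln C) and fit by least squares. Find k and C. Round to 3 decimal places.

Taking logs, ln w = k·ln u + ln C, so regress ln w on ln u.
Σln u = 6.7334, Σ(ln u)² = 11.9079, Σln w = 10.0658, Σln u·ln w = 17.4705.
Equations: 11.9079·k + 6.7334·ln C = 17.4705;  6.7334·k + 4·ln C = 10.0658.
Solving (det = 2.2928): k = 0.91811, ln C = 0.97093, so C = exp(0.97093) = 2.64041.

k = 0.918, C = 2.640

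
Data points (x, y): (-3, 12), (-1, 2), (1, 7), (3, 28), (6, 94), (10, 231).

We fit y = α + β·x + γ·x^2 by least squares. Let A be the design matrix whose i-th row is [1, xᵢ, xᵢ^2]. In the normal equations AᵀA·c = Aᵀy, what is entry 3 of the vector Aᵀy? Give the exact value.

26853

Entry 3 ↔ basis x^2, so (Aᵀy)_{3} = Σᵢ (x^2)·yᵢ = (9)·(12) + (1)·(2) + (1)·(7) + (9)·(28) + (36)·(94) + (100)·(231) = 26853.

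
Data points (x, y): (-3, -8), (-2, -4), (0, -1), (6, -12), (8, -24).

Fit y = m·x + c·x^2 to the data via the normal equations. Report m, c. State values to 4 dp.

m = 1.0811, c = -0.5111

Entries of AᵀA: Σx·x = 113, Σx·x^2 = 693, Σx^2·x^2 = 5489.
And Σx·y = -232, Σx^2·y = -2056.
Eliminating c: 5489·(row 1) − 693·(row 2) gives 140008·m = 5489·(-232) − 693·(-2056) = 151360, so m = 40/37.
Then c = ((-2056) − 693·(40/37))/5489 = -208/407.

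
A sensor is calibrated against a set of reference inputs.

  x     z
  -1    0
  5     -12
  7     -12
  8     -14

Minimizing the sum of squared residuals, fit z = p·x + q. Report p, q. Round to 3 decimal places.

p = -1.549, q = -2.144

Compute the Gram sums: Σx·x = 139, Σx = 19, Σ1 = 4.
For Aᵀz: Σx·z = -256, Σz = -38.
Eliminating q: 4·(row 1) − 19·(row 2) gives 195·p = 4·(-256) − 19·(-38) = -302, so p = -302/195.
Then q = ((-38) − 19·(-302/195))/4 = -418/195.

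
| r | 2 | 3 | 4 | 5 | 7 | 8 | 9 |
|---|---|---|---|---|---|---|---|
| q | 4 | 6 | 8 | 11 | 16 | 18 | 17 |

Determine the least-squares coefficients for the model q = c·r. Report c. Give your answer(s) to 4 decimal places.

c = 2.1048

XᵀX·[c]ᵀ = Xᵀq reads: 248·c = 522.
Hence c = 522 / 248 ≈ 2.10484.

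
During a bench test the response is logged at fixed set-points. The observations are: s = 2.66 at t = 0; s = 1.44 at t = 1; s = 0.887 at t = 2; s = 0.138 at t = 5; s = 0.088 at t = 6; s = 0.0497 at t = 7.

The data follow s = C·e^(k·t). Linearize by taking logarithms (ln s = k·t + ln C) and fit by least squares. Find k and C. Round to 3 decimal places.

Linearized form: ln s = k·t + ln C. From the 6 transformed points,
AᵀA = [[115.0000, 21.0000]; [21.0000, 6]], rhs = [-45.3724, -6.1896]ᵀ  (here Σt = 21.0000, Σ(t)² = 115.0000, Σln s = -6.1896, Σt·ln s = -45.3724).
Solving (det = 249.0000): k = -0.57130, ln C = 0.96794, so C = exp(0.96794) = 2.63251.

k = -0.571, C = 2.633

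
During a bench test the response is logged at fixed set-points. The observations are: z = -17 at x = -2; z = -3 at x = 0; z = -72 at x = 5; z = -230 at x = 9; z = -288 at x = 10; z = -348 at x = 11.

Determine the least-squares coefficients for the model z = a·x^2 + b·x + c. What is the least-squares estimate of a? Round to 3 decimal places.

Setting ∂/∂a … = 0 gives: 31843·a + 3177·b + 331·c = -91406;  3177·a + 331·b + 33·c = -9104;  331·a + 33·b + 6·c = -958.
(Σx^2·x^2 = 31843, Σx^2·x = 3177, Σx^2 = 331, Σx·x = 331, Σx = 33, Σ1 = 6, Σx^2·z = -91406, Σx·z = -9104, Σz = -958.)
Row-reducing yields a = -1685983/571624, b = 634501/571624, c = -218624/71453.

a = -2.949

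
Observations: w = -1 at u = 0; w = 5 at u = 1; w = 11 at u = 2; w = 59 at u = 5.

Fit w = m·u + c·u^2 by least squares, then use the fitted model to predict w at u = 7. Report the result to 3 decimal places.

ŵ = 110.110

Normal-equation sums: Σu·u = 30, Σu·u^2 = 134, Σu^2·u^2 = 642.
Moment sums: Σu·w = 322, Σu^2·w = 1524.
Normal equations: [[30, 134]; [134, 642]]·[m, c]ᵀ = [322, 1524]ᵀ.
Δ = 30·642 − 134² = 1304.
m = (322·642 − 134·1524)/1304 = 627/326; c = (30·1524 − 134·322)/1304 = 643/326.
At u = 7: ŵ = (627/326)·(7) + (643/326)·(49) = 17948/163.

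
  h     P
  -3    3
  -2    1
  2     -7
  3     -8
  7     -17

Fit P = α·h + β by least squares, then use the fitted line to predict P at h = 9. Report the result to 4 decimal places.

P̂ = -20.6135

Sums needed: Σh·h = 75, Σh = 7, Σ1 = 5.
For AᵀP: Σh·P = -168, ΣP = -28.
AᵀA·[α, β]ᵀ = AᵀP becomes [[75, 7]; [7, 5]]·[α, β]ᵀ = [-168, -28]ᵀ.
Eliminating β: 5·(row 1) − 7·(row 2) gives 326·α = 5·(-168) − 7·(-28) = -644, so α = -322/163.
Then β = ((-28) − 7·(-322/163))/5 = -462/163.
At h = 9: P̂ = (-322/163)·(9) + (-462/163)·(1) = -3360/163.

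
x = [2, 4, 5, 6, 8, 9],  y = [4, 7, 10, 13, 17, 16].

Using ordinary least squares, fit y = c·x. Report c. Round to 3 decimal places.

c = 1.965

The normal system MᵀM·[c]ᵀ = Mᵀy is [[226]]·[c]ᵀ = [444]ᵀ.
Hence c = 444 / 226 ≈ 1.9646.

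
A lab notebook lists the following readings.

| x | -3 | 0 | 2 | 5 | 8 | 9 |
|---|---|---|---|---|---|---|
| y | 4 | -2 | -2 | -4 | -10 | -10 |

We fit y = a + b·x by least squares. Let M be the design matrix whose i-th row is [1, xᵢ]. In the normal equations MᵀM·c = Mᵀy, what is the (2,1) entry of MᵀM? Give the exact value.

21

Row 2 ↔ basis x, column 1 ↔ basis 1, so (MᵀM)_{2,1} = Σᵢ x = (-3)·(1) + (0)·(1) + (2)·(1) + (5)·(1) + (8)·(1) + (9)·(1) = 21.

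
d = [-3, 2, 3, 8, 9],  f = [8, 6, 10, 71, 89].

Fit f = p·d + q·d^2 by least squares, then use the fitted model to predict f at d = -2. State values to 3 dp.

From the data, Σd·d = 167, Σd·d^2 = 1249, Σd^2·d^2 = 10835.
Right-hand side: Σd·f = 1387, Σd^2·f = 11939.
AᵀA·[p, q]ᵀ = Aᵀf becomes [[167, 1249]; [1249, 10835]]·[p, q]ᵀ = [1387, 11939]ᵀ.
det = 167·10835 − 1249² = 249444.
p = (1387·10835 − 1249·11939)/249444 = 6463/13858; q = (167·11939 − 1249·1387)/249444 = 14525/13858.
At d = -2: f̂ = (6463/13858)·(-2) + (14525/13858)·(4) = 22587/6929.

f̂ = 3.260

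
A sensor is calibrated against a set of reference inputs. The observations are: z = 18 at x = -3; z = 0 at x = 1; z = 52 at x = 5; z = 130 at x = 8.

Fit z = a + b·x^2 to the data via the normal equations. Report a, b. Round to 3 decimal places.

a = -0.831, b = 2.054

Compute the Gram sums: Σ1 = 4, Σx^2 = 99, Σx^2·x^2 = 4803.
And Σz = 200, Σx^2·z = 9782.
So MᵀM·[a, b]ᵀ = Mᵀz: [[4, 99]; [99, 4803]]·[a, b]ᵀ = [200, 9782]ᵀ.
Eliminating b: 4803·(row 1) − 99·(row 2) gives 9411·a = 4803·200 − 99·9782 = -7818, so a = -2606/3137.
Then b = (9782 − 99·(-2606/3137))/4803 = 19328/9411.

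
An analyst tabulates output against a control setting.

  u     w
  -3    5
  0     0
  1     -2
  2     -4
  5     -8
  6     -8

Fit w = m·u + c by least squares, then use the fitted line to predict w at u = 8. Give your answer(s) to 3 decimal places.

Entries of MᵀM: Σu·u = 75, Σu = 11, Σ1 = 6.
Right-hand side: Σu·w = -113, Σw = -17.
So MᵀM·[m, c]ᵀ = Mᵀw: [[75, 11]; [11, 6]]·[m, c]ᵀ = [-113, -17]ᵀ.
Determinant 75·6 − 11² = 329.
m = ((-113)·6 − 11·(-17))/329 = -491/329; c = (75·(-17) − 11·(-113))/329 = -32/329.
At u = 8: ŵ = (-491/329)·(8) + (-32/329)·(1) = -3960/329.

ŵ = -12.036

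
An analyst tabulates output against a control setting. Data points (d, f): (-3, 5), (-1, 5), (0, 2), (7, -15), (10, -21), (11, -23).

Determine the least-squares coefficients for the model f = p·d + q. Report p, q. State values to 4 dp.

Setting ∂/∂p … = 0 gives: 280·p + 24·q = -588;  24·p + 6·q = -47.
Δ = 280·6 − 24² = 1104.
p = ((-588)·6 − 24·(-47))/1104 = -50/23; q = (280·(-47) − 24·(-588))/1104 = 119/138.

p = -2.1739, q = 0.8623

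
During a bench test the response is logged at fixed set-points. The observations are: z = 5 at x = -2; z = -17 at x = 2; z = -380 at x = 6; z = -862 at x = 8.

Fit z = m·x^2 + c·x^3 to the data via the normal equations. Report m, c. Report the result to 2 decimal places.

Sums needed: Σx^2·x^2 = 5424, Σx^2·x^3 = 40544, Σx^3·x^3 = 308928.
And Σx^2·z = -68896, Σx^3·z = -523600.
So AᵀA·[m, c]ᵀ = Aᵀz: [[5424, 40544]; [40544, 308928]]·[m, c]ᵀ = [-68896, -523600]ᵀ.
Δ = 5424·308928 − 40544² = 31809536.
m = ((-68896)·308928 − 40544·(-523600))/31809536 = -107549/62128; c = (5424·(-523600) − 40544·(-68896))/31809536 = -182371/124256.

m = -1.73, c = -1.47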